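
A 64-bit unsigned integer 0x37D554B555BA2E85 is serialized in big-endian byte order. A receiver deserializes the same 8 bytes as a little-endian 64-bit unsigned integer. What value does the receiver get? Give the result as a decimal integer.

Stored big-endian, the bytes at ascending addresses are 37 D5 54 B5 55 BA 2E 85.
Read back as little-endian, the first byte is least significant, giving 0x852EBA55B554D537.
0x852EBA55B554D537 = 9596812733250327863.

9596812733250327863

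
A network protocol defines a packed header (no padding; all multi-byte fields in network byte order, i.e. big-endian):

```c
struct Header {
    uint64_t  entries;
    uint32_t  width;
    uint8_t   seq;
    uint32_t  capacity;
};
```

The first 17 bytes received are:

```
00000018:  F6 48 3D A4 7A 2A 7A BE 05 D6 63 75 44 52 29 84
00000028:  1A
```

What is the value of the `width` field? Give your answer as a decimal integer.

`width` follows `entries` (8 bytes), so it starts at byte offset 8 and occupies 4 bytes.
Bytes at offsets 8..11: 05 D6 63 75.
In big-endian order the high byte comes first in memory.
The bytes are already most-significant first: 0x05D66375.
0x05D66375 = 97936245.

97936245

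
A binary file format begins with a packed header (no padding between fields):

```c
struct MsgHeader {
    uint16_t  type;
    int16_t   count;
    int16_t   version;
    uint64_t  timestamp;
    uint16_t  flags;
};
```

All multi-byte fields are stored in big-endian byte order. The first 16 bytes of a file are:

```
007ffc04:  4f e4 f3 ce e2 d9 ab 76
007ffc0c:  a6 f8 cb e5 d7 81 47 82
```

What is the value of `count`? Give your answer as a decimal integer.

-3122

`count` follows `type` (2 bytes), so it starts at byte offset 2 and occupies 2 bytes.
Bytes at offsets 2..3: F3 CE.
Big-endian: lowest address holds the most-significant byte.
The bytes are already most-significant first: 0xF3CE.
Top bit is set, so as a signed 16-bit value this is 0xF3CE − 2^16 = -3122.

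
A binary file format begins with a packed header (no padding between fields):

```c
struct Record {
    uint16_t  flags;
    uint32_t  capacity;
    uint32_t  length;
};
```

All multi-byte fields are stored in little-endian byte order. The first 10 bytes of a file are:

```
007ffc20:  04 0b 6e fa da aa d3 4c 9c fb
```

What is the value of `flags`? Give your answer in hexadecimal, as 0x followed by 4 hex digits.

0x0B04

`flags` is the first field, at byte offset 0, occupying 2 bytes.
Bytes at offsets 0..1: 04 0B.
Little-endian: lowest address holds the least-significant byte.
Reassemble most-significant byte first: 0B 04 → 0x0B04.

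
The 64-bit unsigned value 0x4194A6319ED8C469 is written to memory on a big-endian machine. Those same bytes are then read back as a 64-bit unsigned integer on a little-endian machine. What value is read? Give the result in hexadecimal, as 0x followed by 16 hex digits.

0x69C4D89E31A69441

Stored big-endian, the bytes at ascending addresses are 41 94 A6 31 9E D8 C4 69.
Read back as little-endian, the first byte is least significant, giving 0x69C4D89E31A69441.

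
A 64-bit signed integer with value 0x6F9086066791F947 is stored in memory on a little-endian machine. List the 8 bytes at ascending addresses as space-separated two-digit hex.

47 F9 91 67 06 86 90 6F

Split into bytes (most-significant first): 6F 90 86 06 67 91 F9 47.
Little-endian: lowest address holds the least-significant byte.
So at ascending addresses the bytes are 47 F9 91 67 06 86 90 6F.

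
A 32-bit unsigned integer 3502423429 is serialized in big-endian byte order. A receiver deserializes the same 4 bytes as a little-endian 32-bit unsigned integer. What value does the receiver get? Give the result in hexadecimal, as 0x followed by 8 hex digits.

0x85BDC2D0

3502423429 in 32-bit hexadecimal is 0xD0C2BD85.
Stored big-endian, the bytes at ascending addresses are D0 C2 BD 85.
Read back as little-endian, the first byte is least significant, giving 0x85BDC2D0.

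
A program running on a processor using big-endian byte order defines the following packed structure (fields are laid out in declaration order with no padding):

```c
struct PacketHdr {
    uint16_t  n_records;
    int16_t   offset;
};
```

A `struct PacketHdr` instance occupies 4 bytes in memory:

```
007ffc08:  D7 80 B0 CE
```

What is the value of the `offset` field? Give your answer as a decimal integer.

-20274

`offset` follows `n_records` (2 bytes), so it starts at byte offset 2 and occupies 2 bytes.
Bytes at offsets 2..3: B0 CE.
Big-endian stores the most-significant byte at the lowest address.
The bytes are already most-significant first: 0xB0CE.
Top bit is set, so as a signed 16-bit value this is 0xB0CE − 2^16 = -20274.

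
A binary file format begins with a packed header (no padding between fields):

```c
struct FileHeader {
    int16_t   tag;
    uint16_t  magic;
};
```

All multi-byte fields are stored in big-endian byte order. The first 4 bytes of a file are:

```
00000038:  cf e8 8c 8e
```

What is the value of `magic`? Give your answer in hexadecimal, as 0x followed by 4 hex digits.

`magic` follows `tag` (2 bytes), so it starts at byte offset 2 and occupies 2 bytes.
Bytes at offsets 2..3: 8C 8E.
Big-endian stores the most-significant byte at the lowest address.
The bytes are already most-significant first: 0x8C8E.

0x8C8E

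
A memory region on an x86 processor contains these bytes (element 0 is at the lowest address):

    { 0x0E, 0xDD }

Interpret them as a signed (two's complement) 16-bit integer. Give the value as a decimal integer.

-8946

Little-endian: lowest address holds the least-significant byte.
Reassemble most-significant byte first: DD 0E → 0xDD0E.
Top bit is set, so as a signed 16-bit value this is 0xDD0E − 2^16 = -8946.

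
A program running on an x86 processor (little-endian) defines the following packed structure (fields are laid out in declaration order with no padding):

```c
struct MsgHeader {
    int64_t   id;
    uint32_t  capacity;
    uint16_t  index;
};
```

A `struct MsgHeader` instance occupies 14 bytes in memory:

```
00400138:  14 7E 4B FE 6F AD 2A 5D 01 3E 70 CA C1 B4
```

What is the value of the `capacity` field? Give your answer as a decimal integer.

3396353537

`capacity` follows `id` (8 bytes), so it starts at byte offset 8 and occupies 4 bytes.
Bytes at offsets 8..11: 01 3E 70 CA.
Little-endian stores the least-significant byte at the lowest address.
Reassemble most-significant byte first: CA 70 3E 01 → 0xCA703E01.
0xCA703E01 = 3396353537.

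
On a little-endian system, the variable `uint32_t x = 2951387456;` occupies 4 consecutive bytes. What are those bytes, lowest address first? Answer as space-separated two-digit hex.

40 99 EA AF

2951387456 in hexadecimal, padded to 32 bits, is 0xAFEA9940.
Split into bytes (most-significant first): AF EA 99 40.
Little-endian: lowest address holds the least-significant byte.
So at ascending addresses the bytes are 40 99 EA AF.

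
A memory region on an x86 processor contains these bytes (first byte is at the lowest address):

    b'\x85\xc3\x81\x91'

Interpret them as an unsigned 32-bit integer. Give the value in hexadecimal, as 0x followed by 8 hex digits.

Little-endian stores the least-significant byte at the lowest address.
Reassemble most-significant byte first: 91 81 C3 85 → 0x9181C385.

0x9181C385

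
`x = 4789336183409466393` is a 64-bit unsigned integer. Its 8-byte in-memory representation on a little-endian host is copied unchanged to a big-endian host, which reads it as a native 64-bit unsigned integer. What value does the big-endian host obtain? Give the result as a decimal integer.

4789336183409466393 in 64-bit hexadecimal is 0x427723E2420BDC19.
Stored little-endian, the bytes at ascending addresses are 19 DC 0B 42 E2 23 77 42.
Read back as big-endian, the last byte is least significant, giving 0x19DC0B42E2237742.
0x19DC0B42E2237742 = 1863376727714264898.

1863376727714264898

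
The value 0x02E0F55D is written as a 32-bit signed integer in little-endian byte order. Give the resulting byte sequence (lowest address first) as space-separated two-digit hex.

Split into bytes (most-significant first): 02 E0 F5 5D.
In little-endian order the low byte comes first in memory.
So at ascending addresses the bytes are 5D F5 E0 02.

5D F5 E0 02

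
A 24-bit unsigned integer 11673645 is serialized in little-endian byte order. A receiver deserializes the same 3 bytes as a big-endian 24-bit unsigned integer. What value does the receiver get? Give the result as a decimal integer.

2957490

11673645 in 24-bit hexadecimal is 0xB2202D.
Stored little-endian, the bytes at ascending addresses are 2D 20 B2.
Read back as big-endian, the last byte is least significant, giving 0x2D20B2.
0x2D20B2 = 2957490.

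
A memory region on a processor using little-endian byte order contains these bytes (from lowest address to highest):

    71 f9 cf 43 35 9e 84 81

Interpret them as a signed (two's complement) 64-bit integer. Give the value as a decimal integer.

-9113985794282882703

Little-endian stores the least-significant byte at the lowest address.
Reassemble most-significant byte first: 81 84 9E 35 43 CF F9 71 → 0x81849E3543CFF971.
Top bit is set, so as a signed 64-bit value this is 0x81849E3543CFF971 − 2^64 = -9113985794282882703.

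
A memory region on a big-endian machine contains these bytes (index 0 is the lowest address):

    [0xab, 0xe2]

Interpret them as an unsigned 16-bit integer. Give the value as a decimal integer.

44002

Big-endian: lowest address holds the most-significant byte.
The bytes are already most-significant first: 0xABE2.
0xABE2 = 44002.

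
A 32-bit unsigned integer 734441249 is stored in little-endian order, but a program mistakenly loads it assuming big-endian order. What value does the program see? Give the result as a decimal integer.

565167659

734441249 in 32-bit hexadecimal is 0x2BC6AF21.
Stored little-endian, the bytes at ascending addresses are 21 AF C6 2B.
Read back as big-endian, the last byte is least significant, giving 0x21AFC62B.
0x21AFC62B = 565167659.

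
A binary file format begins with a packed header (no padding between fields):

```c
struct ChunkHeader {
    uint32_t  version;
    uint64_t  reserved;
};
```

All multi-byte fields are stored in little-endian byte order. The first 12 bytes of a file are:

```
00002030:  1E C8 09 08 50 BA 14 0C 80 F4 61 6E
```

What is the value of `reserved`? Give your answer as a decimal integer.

`reserved` follows `version` (4 bytes), so it starts at byte offset 4 and occupies 8 bytes.
Bytes at offsets 4..11: 50 BA 14 0C 80 F4 61 6E.
Little-endian stores the least-significant byte at the lowest address.
Reassemble most-significant byte first: 6E 61 F4 80 0C 14 BA 50 → 0x6E61F4800C14BA50.
0x6E61F4800C14BA50 = 7953907247708682832.

7953907247708682832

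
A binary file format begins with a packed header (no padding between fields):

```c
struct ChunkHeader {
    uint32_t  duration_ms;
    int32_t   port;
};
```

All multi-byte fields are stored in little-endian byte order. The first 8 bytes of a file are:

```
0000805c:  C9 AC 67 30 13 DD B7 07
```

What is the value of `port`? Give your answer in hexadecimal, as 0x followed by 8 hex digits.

0x07B7DD13

`port` follows `duration_ms` (4 bytes), so it starts at byte offset 4 and occupies 4 bytes.
Bytes at offsets 4..7: 13 DD B7 07.
In little-endian order the low byte comes first in memory.
Reassemble most-significant byte first: 07 B7 DD 13 → 0x07B7DD13.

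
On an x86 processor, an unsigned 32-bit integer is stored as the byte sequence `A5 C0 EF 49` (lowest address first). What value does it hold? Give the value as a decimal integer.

In little-endian order the low byte comes first in memory.
Reassemble most-significant byte first: 49 EF C0 A5 → 0x49EFC0A5.
0x49EFC0A5 = 1240449189.

1240449189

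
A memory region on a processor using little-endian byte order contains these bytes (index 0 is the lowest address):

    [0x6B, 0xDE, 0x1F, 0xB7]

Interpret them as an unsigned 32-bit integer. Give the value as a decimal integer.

Little-endian: lowest address holds the least-significant byte.
Reassemble most-significant byte first: B7 1F DE 6B → 0xB71FDE6B.
0xB71FDE6B = 3072319083.

3072319083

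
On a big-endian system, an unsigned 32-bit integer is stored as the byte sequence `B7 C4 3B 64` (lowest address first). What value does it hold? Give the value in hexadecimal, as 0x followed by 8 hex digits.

0xB7C43B64

Big-endian: lowest address holds the most-significant byte.
The bytes are already most-significant first: 0xB7C43B64.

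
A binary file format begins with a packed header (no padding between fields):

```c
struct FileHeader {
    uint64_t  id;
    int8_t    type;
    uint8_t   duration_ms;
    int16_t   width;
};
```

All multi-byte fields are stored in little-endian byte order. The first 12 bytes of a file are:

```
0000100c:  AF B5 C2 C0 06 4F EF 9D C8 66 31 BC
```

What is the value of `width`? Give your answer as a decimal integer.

-17359

`width` follows `id` (8 B), `type` (1 B), `duration_ms` (1 B), so it starts at offset 8 + 1 + 1 = 10 and occupies 2 bytes.
Bytes at offsets 10..11: 31 BC.
Little-endian: lowest address holds the least-significant byte.
Reassemble most-significant byte first: BC 31 → 0xBC31.
Top bit is set, so as a signed 16-bit value this is 0xBC31 − 2^16 = -17359.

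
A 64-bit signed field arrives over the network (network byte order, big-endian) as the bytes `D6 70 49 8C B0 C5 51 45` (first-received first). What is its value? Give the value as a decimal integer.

In big-endian order the high byte comes first in memory.
The bytes are already most-significant first: 0xD670498CB0C55145.
Top bit is set, so as a signed 64-bit value this is 0xD670498CB0C55145 − 2^64 = -2994812883591409339.

-2994812883591409339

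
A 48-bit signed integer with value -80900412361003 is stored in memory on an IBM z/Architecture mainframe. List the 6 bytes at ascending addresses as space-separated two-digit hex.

Two's complement of -80900412361003 in 48 bits: 80900412361003 = 0x49941857492B; invert → 0xB66BE7A8B6D4; add 1 → 0xB66BE7A8B6D5.
Split into bytes (most-significant first): B6 6B E7 A8 B6 D5.
In big-endian order the high byte comes first in memory.
So the memory order matches the most-significant-first order: B6 6B E7 A8 B6 D5.

B6 6B E7 A8 B6 D5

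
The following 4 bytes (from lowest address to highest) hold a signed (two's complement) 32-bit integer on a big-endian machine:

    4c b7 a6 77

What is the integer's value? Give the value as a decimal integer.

Big-endian stores the most-significant byte at the lowest address.
The bytes are already most-significant first: 0x4CB7A677.
0x4CB7A677 = 1287104119.

1287104119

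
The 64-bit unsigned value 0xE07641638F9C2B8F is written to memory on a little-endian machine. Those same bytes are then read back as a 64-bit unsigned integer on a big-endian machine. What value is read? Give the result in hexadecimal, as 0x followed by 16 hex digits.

Stored little-endian, the bytes at ascending addresses are 8F 2B 9C 8F 63 41 76 E0.
Read back as big-endian, the last byte is least significant, giving 0x8F2B9C8F634176E0.

0x8F2B9C8F634176E0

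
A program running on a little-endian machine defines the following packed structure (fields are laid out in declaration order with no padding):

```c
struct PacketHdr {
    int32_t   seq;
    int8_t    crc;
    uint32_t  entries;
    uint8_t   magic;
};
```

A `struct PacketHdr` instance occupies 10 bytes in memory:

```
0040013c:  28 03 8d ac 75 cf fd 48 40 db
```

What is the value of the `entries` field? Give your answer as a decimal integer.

1078525391

`entries` follows `seq` (4 B), `crc` (1 B), so it starts at offset 4 + 1 = 5 and occupies 4 bytes.
Bytes at offsets 5..8: CF FD 48 40.
Little-endian stores the least-significant byte at the lowest address.
Reassemble most-significant byte first: 40 48 FD CF → 0x4048FDCF.
0x4048FDCF = 1078525391.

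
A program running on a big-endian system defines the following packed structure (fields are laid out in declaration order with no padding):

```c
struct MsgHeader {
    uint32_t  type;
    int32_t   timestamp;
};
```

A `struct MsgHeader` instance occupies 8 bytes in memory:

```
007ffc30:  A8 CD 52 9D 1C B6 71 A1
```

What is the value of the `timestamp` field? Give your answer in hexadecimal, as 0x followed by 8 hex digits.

`timestamp` follows `type` (4 bytes), so it starts at byte offset 4 and occupies 4 bytes.
Bytes at offsets 4..7: 1C B6 71 A1.
Big-endian stores the most-significant byte at the lowest address.
The bytes are already most-significant first: 0x1CB671A1.

0x1CB671A1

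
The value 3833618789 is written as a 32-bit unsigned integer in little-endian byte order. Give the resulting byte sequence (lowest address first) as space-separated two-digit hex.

3833618789 in hexadecimal, padded to 32 bits, is 0xE4806165.
Split into bytes (most-significant first): E4 80 61 65.
Little-endian stores the least-significant byte at the lowest address.
So at ascending addresses the bytes are 65 61 80 E4.

65 61 80 E4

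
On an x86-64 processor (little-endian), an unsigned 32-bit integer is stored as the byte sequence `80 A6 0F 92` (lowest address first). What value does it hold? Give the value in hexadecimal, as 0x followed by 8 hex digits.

0x920FA680

Little-endian: lowest address holds the least-significant byte.
Reassemble most-significant byte first: 92 0F A6 80 → 0x920FA680.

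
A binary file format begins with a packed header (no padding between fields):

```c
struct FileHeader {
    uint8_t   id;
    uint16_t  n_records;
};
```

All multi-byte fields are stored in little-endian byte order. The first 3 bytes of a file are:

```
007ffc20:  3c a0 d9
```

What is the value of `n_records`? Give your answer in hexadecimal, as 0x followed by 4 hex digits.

`n_records` follows `id` (1 byte), so it starts at byte offset 1 and occupies 2 bytes.
Bytes at offsets 1..2: A0 D9.
Little-endian stores the least-significant byte at the lowest address.
Reassemble most-significant byte first: D9 A0 → 0xD9A0.

0xD9A0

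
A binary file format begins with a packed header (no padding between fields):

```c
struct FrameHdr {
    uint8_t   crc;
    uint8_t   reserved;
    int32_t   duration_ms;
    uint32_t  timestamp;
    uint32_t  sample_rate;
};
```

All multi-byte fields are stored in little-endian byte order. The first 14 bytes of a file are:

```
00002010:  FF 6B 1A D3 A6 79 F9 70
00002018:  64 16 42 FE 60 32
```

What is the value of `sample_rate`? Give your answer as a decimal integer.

845217346

`sample_rate` follows `crc` (1 B), `reserved` (1 B), `duration_ms` (4 B), `timestamp` (4 B), so it starts at offset 1 + 1 + 4 + 4 = 10 and occupies 4 bytes.
Bytes at offsets 10..13: 42 FE 60 32.
In little-endian order the low byte comes first in memory.
Reassemble most-significant byte first: 32 60 FE 42 → 0x3260FE42.
0x3260FE42 = 845217346.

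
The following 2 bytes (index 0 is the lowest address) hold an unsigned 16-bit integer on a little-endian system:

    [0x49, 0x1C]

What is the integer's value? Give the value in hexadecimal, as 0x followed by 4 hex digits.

0x1C49

Little-endian stores the least-significant byte at the lowest address.
Reassemble most-significant byte first: 1C 49 → 0x1C49.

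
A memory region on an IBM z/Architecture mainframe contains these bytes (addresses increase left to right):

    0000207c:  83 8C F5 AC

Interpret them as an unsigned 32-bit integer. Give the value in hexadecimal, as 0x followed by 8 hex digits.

In big-endian order the high byte comes first in memory.
The bytes are already most-significant first: 0x838CF5AC.

0x838CF5AC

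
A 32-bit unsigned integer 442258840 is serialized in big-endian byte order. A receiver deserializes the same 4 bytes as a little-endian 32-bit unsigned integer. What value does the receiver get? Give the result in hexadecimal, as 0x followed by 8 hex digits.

0x98555C1A

442258840 in 32-bit hexadecimal is 0x1A5C5598.
Stored big-endian, the bytes at ascending addresses are 1A 5C 55 98.
Read back as little-endian, the first byte is least significant, giving 0x98555C1A.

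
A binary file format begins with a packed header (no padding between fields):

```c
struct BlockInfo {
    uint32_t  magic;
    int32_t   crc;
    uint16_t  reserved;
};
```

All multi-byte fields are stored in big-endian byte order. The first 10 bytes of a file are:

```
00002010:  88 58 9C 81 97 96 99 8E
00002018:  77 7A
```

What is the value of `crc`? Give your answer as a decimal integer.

`crc` follows `magic` (4 bytes), so it starts at byte offset 4 and occupies 4 bytes.
Bytes at offsets 4..7: 97 96 99 8E.
Big-endian: lowest address holds the most-significant byte.
The bytes are already most-significant first: 0x9796998E.
Top bit is set, so as a signed 32-bit value this is 0x9796998E − 2^32 = -1751737970.

-1751737970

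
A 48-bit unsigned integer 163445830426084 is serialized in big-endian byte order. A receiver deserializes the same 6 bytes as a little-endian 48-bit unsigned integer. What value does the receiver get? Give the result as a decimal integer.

251365799667604

163445830426084 in 48-bit hexadecimal is 0x94A732A99DE4.
Stored big-endian, the bytes at ascending addresses are 94 A7 32 A9 9D E4.
Read back as little-endian, the first byte is least significant, giving 0xE49DA932A794.
0xE49DA932A794 = 251365799667604.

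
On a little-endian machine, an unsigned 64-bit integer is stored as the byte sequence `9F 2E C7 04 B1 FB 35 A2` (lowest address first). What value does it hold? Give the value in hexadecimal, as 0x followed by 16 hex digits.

0xA235FBB104C72E9F

Little-endian stores the least-significant byte at the lowest address.
Reassemble most-significant byte first: A2 35 FB B1 04 C7 2E 9F → 0xA235FBB104C72E9F.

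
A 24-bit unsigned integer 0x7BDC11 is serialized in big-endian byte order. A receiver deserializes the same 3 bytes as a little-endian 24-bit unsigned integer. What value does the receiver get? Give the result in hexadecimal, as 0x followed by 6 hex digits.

Stored big-endian, the bytes at ascending addresses are 7B DC 11.
Read back as little-endian, the first byte is least significant, giving 0x11DC7B.

0x11DC7B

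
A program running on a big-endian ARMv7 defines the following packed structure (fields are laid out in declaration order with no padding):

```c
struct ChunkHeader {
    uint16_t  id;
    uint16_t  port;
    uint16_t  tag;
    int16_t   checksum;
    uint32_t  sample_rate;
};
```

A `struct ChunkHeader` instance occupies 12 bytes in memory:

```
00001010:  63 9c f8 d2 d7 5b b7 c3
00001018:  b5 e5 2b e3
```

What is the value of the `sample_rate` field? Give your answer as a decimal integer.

`sample_rate` follows `id` (2 B), `port` (2 B), `tag` (2 B), `checksum` (2 B), so it starts at offset 2 + 2 + 2 + 2 = 8 and occupies 4 bytes.
Bytes at offsets 8..11: B5 E5 2B E3.
Big-endian stores the most-significant byte at the lowest address.
The bytes are already most-significant first: 0xB5E52BE3.
0xB5E52BE3 = 3051695075.

3051695075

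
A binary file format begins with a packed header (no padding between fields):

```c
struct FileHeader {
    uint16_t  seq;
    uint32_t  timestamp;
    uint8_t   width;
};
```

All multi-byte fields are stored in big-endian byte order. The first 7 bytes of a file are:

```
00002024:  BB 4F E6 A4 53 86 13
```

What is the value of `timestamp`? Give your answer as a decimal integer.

3869528966

`timestamp` follows `seq` (2 bytes), so it starts at byte offset 2 and occupies 4 bytes.
Bytes at offsets 2..5: E6 A4 53 86.
In big-endian order the high byte comes first in memory.
The bytes are already most-significant first: 0xE6A45386.
0xE6A45386 = 3869528966.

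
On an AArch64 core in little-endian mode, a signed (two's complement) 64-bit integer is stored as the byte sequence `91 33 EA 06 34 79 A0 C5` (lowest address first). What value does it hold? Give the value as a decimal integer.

In little-endian order the low byte comes first in memory.
Reassemble most-significant byte first: C5 A0 79 34 06 EA 33 91 → 0xC5A0793406EA3391.
Top bit is set, so as a signed 64-bit value this is 0xC5A0793406EA3391 − 2^64 = -4206228787602771055.

-4206228787602771055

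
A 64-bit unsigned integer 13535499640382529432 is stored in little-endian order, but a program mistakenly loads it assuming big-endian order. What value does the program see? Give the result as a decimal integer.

13535499640382529432 in 64-bit hexadecimal is 0xBBD7C135726D9F98.
Stored little-endian, the bytes at ascending addresses are 98 9F 6D 72 35 C1 D7 BB.
Read back as big-endian, the last byte is least significant, giving 0x989F6D7235C1D7BB.
0x989F6D7235C1D7BB = 10997629152357636027.

10997629152357636027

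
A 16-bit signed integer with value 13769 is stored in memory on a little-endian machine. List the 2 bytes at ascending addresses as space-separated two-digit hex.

13769 in hexadecimal, padded to 16 bits, is 0x35C9.
Split into bytes (most-significant first): 35 C9.
Little-endian stores the least-significant byte at the lowest address.
So at ascending addresses the bytes are C9 35.

C9 35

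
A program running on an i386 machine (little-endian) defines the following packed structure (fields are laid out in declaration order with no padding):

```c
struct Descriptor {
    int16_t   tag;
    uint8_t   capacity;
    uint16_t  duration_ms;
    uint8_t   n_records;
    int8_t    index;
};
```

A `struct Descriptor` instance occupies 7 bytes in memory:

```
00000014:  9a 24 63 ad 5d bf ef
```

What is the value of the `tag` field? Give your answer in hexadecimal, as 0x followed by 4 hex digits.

`tag` is the first field, at byte offset 0, occupying 2 bytes.
Bytes at offsets 0..1: 9A 24.
In little-endian order the low byte comes first in memory.
Reassemble most-significant byte first: 24 9A → 0x249A.

0x249A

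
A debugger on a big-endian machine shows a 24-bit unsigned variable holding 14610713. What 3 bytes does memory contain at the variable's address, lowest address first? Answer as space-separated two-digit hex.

DE F1 19

14610713 in hexadecimal, padded to 24 bits, is 0xDEF119.
Split into bytes (most-significant first): DE F1 19.
Big-endian: lowest address holds the most-significant byte.
So the memory order matches the most-significant-first order: DE F1 19.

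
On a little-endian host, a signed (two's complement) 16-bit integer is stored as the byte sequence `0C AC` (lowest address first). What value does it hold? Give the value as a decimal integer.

-21492

In little-endian order the low byte comes first in memory.
Reassemble most-significant byte first: AC 0C → 0xAC0C.
Top bit is set, so as a signed 16-bit value this is 0xAC0C − 2^16 = -21492.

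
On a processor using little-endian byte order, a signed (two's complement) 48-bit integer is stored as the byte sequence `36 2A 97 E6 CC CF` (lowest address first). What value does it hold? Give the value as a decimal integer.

-52996027766218

Little-endian: lowest address holds the least-significant byte.
Reassemble most-significant byte first: CF CC E6 97 2A 36 → 0xCFCCE6972A36.
Top bit is set, so as a signed 48-bit value this is 0xCFCCE6972A36 − 2^48 = -52996027766218.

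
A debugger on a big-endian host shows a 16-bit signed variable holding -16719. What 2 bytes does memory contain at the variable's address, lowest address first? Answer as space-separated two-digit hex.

Two's complement of -16719 in 16 bits: 16719 = 0x414F; invert → 0xBEB0; add 1 → 0xBEB1.
Split into bytes (most-significant first): BE B1.
Big-endian stores the most-significant byte at the lowest address.
So the memory order matches the most-significant-first order: BE B1.

BE B1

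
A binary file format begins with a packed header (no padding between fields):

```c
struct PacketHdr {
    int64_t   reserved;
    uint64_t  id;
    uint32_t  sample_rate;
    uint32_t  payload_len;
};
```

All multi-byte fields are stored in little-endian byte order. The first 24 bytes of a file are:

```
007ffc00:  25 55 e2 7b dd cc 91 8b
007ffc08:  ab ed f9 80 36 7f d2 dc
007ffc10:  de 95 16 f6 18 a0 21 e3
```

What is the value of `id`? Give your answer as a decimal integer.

15911920305522208171

`id` follows `reserved` (8 bytes), so it starts at byte offset 8 and occupies 8 bytes.
Bytes at offsets 8..15: AB ED F9 80 36 7F D2 DC.
In little-endian order the low byte comes first in memory.
Reassemble most-significant byte first: DC D2 7F 36 80 F9 ED AB → 0xDCD27F3680F9EDAB.
0xDCD27F3680F9EDAB = 15911920305522208171.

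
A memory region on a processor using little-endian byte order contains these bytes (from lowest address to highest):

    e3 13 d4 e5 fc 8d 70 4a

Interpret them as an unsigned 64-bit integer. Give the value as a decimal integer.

5363943273525416931

Little-endian stores the least-significant byte at the lowest address.
Reassemble most-significant byte first: 4A 70 8D FC E5 D4 13 E3 → 0x4A708DFCE5D413E3.
0x4A708DFCE5D413E3 = 5363943273525416931.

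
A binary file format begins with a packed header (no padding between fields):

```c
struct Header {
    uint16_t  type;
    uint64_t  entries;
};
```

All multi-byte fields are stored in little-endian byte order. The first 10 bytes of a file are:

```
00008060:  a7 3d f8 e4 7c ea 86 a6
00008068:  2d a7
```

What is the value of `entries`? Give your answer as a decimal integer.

`entries` follows `type` (2 bytes), so it starts at byte offset 2 and occupies 8 bytes.
Bytes at offsets 2..9: F8 E4 7C EA 86 A6 2D A7.
Little-endian stores the least-significant byte at the lowest address.
Reassemble most-significant byte first: A7 2D A6 86 EA 7C E4 F8 → 0xA72DA686EA7CE4F8.
0xA72DA686EA7CE4F8 = 12046467676675826936.

12046467676675826936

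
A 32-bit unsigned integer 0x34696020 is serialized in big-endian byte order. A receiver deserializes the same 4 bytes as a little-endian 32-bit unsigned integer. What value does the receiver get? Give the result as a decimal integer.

Stored big-endian, the bytes at ascending addresses are 34 69 60 20.
Read back as little-endian, the first byte is least significant, giving 0x20606934.
0x20606934 = 543189300.

543189300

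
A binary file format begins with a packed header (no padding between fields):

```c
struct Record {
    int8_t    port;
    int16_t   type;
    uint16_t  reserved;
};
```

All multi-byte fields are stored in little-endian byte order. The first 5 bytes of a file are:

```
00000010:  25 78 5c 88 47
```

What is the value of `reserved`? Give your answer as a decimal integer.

`reserved` follows `port` (1 B), `type` (2 B), so it starts at offset 1 + 2 = 3 and occupies 2 bytes.
Bytes at offsets 3..4: 88 47.
Little-endian: lowest address holds the least-significant byte.
Reassemble most-significant byte first: 47 88 → 0x4788.
0x4788 = 18312.

18312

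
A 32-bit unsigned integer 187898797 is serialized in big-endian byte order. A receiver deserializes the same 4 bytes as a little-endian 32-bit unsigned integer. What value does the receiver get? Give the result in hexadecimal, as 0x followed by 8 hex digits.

187898797 in 32-bit hexadecimal is 0x0B331BAD.
Stored big-endian, the bytes at ascending addresses are 0B 33 1B AD.
Read back as little-endian, the first byte is least significant, giving 0xAD1B330B.

0xAD1B330B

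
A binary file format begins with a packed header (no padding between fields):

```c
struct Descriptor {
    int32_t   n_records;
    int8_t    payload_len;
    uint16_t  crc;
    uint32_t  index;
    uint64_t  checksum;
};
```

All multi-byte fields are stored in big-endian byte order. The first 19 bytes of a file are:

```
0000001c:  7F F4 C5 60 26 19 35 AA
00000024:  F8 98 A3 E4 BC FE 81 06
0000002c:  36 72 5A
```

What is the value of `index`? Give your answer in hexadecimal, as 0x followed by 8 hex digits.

0xAAF898A3

`index` follows `n_records` (4 B), `payload_len` (1 B), `crc` (2 B), so it starts at offset 4 + 1 + 2 = 7 and occupies 4 bytes.
Bytes at offsets 7..10: AA F8 98 A3.
In big-endian order the high byte comes first in memory.
The bytes are already most-significant first: 0xAAF898A3.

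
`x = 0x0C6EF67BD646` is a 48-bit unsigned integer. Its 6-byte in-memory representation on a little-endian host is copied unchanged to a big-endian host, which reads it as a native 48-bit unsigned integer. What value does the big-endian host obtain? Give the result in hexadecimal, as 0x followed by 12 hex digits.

0x46D67BF66E0C

Stored little-endian, the bytes at ascending addresses are 46 D6 7B F6 6E 0C.
Read back as big-endian, the last byte is least significant, giving 0x46D67BF66E0C.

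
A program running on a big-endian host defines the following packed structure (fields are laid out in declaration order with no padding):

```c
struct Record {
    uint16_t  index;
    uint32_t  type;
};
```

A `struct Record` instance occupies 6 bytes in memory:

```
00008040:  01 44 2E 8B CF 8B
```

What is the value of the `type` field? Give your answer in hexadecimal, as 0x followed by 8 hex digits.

`type` follows `index` (2 bytes), so it starts at byte offset 2 and occupies 4 bytes.
Bytes at offsets 2..5: 2E 8B CF 8B.
Big-endian: lowest address holds the most-significant byte.
The bytes are already most-significant first: 0x2E8BCF8B.

0x2E8BCF8B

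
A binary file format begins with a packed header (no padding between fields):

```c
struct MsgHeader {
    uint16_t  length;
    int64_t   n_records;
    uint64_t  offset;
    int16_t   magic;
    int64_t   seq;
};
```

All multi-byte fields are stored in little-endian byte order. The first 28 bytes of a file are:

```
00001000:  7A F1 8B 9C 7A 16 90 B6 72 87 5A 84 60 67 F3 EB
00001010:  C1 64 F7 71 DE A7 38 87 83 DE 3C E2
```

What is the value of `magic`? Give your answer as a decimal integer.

`magic` follows `length` (2 B), `n_records` (8 B), `offset` (8 B), so it starts at offset 2 + 8 + 8 = 18 and occupies 2 bytes.
Bytes at offsets 18..19: F7 71.
Little-endian: lowest address holds the least-significant byte.
Reassemble most-significant byte first: 71 F7 → 0x71F7.
0x71F7 = 29175.

29175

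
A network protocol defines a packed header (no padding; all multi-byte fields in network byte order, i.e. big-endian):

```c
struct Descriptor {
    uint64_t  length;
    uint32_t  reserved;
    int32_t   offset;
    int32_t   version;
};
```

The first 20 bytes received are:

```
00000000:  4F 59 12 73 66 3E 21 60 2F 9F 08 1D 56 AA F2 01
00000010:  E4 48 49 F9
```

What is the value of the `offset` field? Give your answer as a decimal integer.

`offset` follows `length` (8 B), `reserved` (4 B), so it starts at offset 8 + 4 = 12 and occupies 4 bytes.
Bytes at offsets 12..15: 56 AA F2 01.
In big-endian order the high byte comes first in memory.
The bytes are already most-significant first: 0x56AAF201.
0x56AAF201 = 1454043649.

1454043649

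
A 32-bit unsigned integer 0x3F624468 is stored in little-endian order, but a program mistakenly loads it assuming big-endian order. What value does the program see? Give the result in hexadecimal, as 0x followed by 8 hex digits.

0x6844623F

Stored little-endian, the bytes at ascending addresses are 68 44 62 3F.
Read back as big-endian, the last byte is least significant, giving 0x6844623F.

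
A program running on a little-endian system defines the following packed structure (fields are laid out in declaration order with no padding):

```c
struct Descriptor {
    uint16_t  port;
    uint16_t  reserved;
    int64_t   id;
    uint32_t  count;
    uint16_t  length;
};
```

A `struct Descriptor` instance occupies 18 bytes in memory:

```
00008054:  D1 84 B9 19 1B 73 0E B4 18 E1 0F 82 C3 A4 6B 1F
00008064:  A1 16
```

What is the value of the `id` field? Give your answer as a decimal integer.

-9074787227911949541

`id` follows `port` (2 B), `reserved` (2 B), so it starts at offset 2 + 2 = 4 and occupies 8 bytes.
Bytes at offsets 4..11: 1B 73 0E B4 18 E1 0F 82.
Little-endian: lowest address holds the least-significant byte.
Reassemble most-significant byte first: 82 0F E1 18 B4 0E 73 1B → 0x820FE118B40E731B.
Top bit is set, so as a signed 64-bit value this is 0x820FE118B40E731B − 2^64 = -9074787227911949541.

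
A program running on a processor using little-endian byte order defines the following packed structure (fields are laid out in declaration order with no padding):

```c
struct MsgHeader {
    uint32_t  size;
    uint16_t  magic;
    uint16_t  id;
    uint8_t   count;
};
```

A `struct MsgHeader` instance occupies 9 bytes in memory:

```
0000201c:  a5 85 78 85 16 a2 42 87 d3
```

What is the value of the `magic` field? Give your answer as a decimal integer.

41494

`magic` follows `size` (4 bytes), so it starts at byte offset 4 and occupies 2 bytes.
Bytes at offsets 4..5: 16 A2.
Little-endian stores the least-significant byte at the lowest address.
Reassemble most-significant byte first: A2 16 → 0xA216.
0xA216 = 41494.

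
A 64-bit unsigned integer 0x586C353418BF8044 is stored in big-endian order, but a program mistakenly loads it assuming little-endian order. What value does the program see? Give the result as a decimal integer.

Stored big-endian, the bytes at ascending addresses are 58 6C 35 34 18 BF 80 44.
Read back as little-endian, the first byte is least significant, giving 0x4480BF1834356C58.
0x4480BF1834356C58 = 4936155302274100312.

4936155302274100312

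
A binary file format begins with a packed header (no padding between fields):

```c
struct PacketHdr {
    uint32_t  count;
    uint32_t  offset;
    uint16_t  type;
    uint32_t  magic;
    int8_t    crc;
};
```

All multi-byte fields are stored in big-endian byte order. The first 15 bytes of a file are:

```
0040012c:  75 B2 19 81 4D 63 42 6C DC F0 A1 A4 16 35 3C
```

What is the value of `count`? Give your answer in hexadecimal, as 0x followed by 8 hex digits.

`count` is the first field, at byte offset 0, occupying 4 bytes.
Bytes at offsets 0..3: 75 B2 19 81.
Big-endian stores the most-significant byte at the lowest address.
The bytes are already most-significant first: 0x75B21981.

0x75B21981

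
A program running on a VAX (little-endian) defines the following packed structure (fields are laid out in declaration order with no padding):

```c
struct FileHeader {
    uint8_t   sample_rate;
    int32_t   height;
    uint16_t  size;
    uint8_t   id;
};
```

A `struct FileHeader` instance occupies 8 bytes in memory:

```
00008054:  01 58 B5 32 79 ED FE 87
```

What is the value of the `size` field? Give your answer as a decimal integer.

`size` follows `sample_rate` (1 B), `height` (4 B), so it starts at offset 1 + 4 = 5 and occupies 2 bytes.
Bytes at offsets 5..6: ED FE.
Little-endian stores the least-significant byte at the lowest address.
Reassemble most-significant byte first: FE ED → 0xFEED.
0xFEED = 65261.

65261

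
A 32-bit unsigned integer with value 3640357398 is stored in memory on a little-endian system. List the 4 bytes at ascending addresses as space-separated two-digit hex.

16 72 FB D8

3640357398 in hexadecimal, padded to 32 bits, is 0xD8FB7216.
Split into bytes (most-significant first): D8 FB 72 16.
Little-endian: lowest address holds the least-significant byte.
So at ascending addresses the bytes are 16 72 FB D8.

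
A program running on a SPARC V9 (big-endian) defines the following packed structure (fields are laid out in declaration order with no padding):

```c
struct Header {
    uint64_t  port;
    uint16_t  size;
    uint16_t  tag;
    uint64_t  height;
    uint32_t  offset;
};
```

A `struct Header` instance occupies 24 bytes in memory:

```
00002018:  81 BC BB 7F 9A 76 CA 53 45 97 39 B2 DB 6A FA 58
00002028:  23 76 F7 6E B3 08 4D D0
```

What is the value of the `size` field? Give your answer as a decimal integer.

`size` follows `port` (8 bytes), so it starts at byte offset 8 and occupies 2 bytes.
Bytes at offsets 8..9: 45 97.
Big-endian stores the most-significant byte at the lowest address.
The bytes are already most-significant first: 0x4597.
0x4597 = 17815.

17815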